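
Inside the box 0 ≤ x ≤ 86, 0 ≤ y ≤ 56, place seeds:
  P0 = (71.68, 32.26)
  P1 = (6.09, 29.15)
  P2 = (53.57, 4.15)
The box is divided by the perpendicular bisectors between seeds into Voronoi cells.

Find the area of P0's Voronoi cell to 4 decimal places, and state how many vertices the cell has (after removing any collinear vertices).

1. box [0,86]×[0,56]: [(0, 0) (86, 0) (86, 56) (0, 56)]
2. ⊥bis P0·P1 via (38.885,30.705): [(40.3409, 0) (86, 0) (86, 56) (37.6856, 56)]  |A|=2631.2575
3. ⊥bis P0·P2 via (62.625,18.205): [(38.7483, 33.5877) (86, 3.1455) (86, 56) (37.6856, 56)]  |A|=1790.15
4. canonical 4-gon: [(38.7483, 33.5877) (86, 3.1455) (86, 56) (37.6856, 56)]
5. shoelace: 1790.15

Area of P0's cell: 1790.1500 (4 vertices)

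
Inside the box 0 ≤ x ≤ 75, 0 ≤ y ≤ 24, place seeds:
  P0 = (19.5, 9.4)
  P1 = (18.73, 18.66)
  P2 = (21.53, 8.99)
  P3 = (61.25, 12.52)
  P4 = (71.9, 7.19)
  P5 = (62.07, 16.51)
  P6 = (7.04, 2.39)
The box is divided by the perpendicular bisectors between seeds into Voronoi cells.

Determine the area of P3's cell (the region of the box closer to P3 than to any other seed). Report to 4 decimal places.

Area of P3's cell: 381.7210

1. box [0,75]×[0,24]: [(0, 0) (75, 0) (75, 24) (0, 24)]
2. ⊥bis P3·P0 via (40.375,10.96): [(41.194, 0) (75, 0) (75, 24) (39.4005, 24)]  |A|=832.8653
3. ⊥bis P3·P1 via (39.99,15.59): [(40.0157, 15.768) (41.194, 0) (75, 0) (75, 24) (41.2044, 24)]  |A|=825.4403
4. ⊥bis P3·P2 via (41.39,10.755): [(40.5906, 19.7495) (42.3458, 0) (75, 0) (75, 24) (41.2044, 24)]  |A|=807.1882
5. ⊥bis P3·P4 via (66.575,9.855): [(40.5906, 19.7495) (42.3458, 0) (61.6429, 0) (73.6541, 24) (41.2044, 24)]  |A|=630.7524
6. ⊥bis P3·P5 via (61.66,14.515): [(40.6725, 18.8282) (42.3458, 0) (61.6429, 0) (68.2313, 13.1645)]  |A|=381.721
7. ⊥bis P3·P6 via (34.145,7.455): [(40.6725, 18.8282) (42.3458, 0) (61.6429, 0) (68.2313, 13.1645)]  |A|=381.721
8. canonical 4-gon: [(40.6725, 18.8282) (42.3458, 0) (61.6429, 0) (68.2313, 13.1645)]
9. shoelace: 381.721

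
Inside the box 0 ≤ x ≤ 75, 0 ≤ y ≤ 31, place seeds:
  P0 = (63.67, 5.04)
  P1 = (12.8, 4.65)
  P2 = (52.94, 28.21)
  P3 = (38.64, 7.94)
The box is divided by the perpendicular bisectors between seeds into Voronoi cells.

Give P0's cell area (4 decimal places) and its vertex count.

Area of P0's cell: 448.7135 (4 vertices)

1. box [0,75]×[0,31]: [(0, 0) (75, 0) (75, 31) (0, 31)]
2. ⊥bis P0·P1 via (38.235,4.845): [(38.2721, 0) (75, 0) (75, 31) (38.0345, 31)]  |A|=1142.2473
3. ⊥bis P0·P2 via (58.305,16.625): [(38.216, 7.3218) (38.2721, 0) (75, 0) (75, 24.3564)]  |A|=582.4207
4. ⊥bis P0·P3 via (51.155,6.49): [(51.9904, 13.7007) (50.4031, 0) (75, 0) (75, 24.3564)]  |A|=448.7135
5. canonical 4-gon: [(51.9904, 13.7007) (50.4031, 0) (75, 0) (75, 24.3564)]
6. shoelace: 448.7135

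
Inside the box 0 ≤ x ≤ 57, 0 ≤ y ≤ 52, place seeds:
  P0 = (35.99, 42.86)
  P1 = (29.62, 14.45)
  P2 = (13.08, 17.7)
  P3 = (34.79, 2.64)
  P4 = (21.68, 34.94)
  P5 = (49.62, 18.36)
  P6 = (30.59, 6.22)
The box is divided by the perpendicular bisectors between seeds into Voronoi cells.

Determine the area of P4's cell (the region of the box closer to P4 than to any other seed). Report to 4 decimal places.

1. box [0,57]×[0,52]: [(0, 0) (57, 0) (57, 52) (0, 52)]
2. ⊥bis P4·P0 via (28.835,38.9): [(0, 0) (50.3646, 0) (21.5847, 52) (0, 52)]  |A|=1870.6804
3. ⊥bis P4·P1 via (25.65,24.695): [(0, 14.7555) (34.7461, 28.2198) (21.5847, 52) (0, 52)]  |A|=903.6947
4. ⊥bis P4·P2 via (17.38,26.32): [(0, 34.9898) (22.829, 23.6018) (34.7461, 28.2198) (21.5847, 52) (0, 52)]  |A|=672.7298
5. ⊥bis P4·P3 via (28.235,18.79): [(0, 34.9898) (22.829, 23.6018) (34.7461, 28.2198) (21.5847, 52) (0, 52)]  |A|=672.7298
6. ⊥bis P4·P5 via (35.65,26.65): [(0, 34.9898) (22.829, 23.6018) (34.7461, 28.2198) (21.5847, 52) (0, 52)]  |A|=672.7298
7. ⊥bis P4·P6 via (26.135,20.58): [(0, 34.9898) (22.829, 23.6018) (34.7461, 28.2198) (21.5847, 52) (0, 52)]  |A|=672.7298
8. canonical 5-gon: [(0, 34.9898) (22.829, 23.6018) (34.7461, 28.2198) (21.5847, 52) (0, 52)]
9. shoelace: 672.7298

Area of P4's cell: 672.7298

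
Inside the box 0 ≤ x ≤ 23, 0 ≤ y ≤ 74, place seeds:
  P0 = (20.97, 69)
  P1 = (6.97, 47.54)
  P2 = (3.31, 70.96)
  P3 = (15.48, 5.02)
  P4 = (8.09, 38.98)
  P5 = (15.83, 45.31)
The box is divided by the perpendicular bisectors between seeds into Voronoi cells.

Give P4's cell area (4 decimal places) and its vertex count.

1. box [0,23]×[0,74]: [(0, 0) (23, 0) (23, 74) (0, 74)]
2. ⊥bis P4·P0 via (14.53,53.99): [(0, 60.2241) (0, 0) (23, 0) (23, 50.356)]  |A|=1271.6703
3. ⊥bis P4·P1 via (7.53,43.26): [(0, 42.2748) (0, 0) (23, 0) (23, 45.2841)]  |A|=1006.9271
4. ⊥bis P4·P2 via (5.7,54.97): [(0, 42.2748) (0, 0) (23, 0) (23, 45.2841)]  |A|=1006.9271
5. ⊥bis P4·P3 via (11.785,22): [(0, 42.2748) (0, 19.4355) (23, 24.4405) (23, 45.2841)]  |A|=502.3535
6. ⊥bis P4·P5 via (11.96,42.145): [(10.7081, 43.6758) (0, 42.2748) (0, 19.4355) (23, 24.4405) (23, 28.6459)]  |A|=400.0952
7. canonical 5-gon: [(10.7081, 43.6758) (0, 42.2748) (0, 19.4355) (23, 24.4405) (23, 28.6459)]
8. shoelace: 400.0952

Area of P4's cell: 400.0952 (5 vertices)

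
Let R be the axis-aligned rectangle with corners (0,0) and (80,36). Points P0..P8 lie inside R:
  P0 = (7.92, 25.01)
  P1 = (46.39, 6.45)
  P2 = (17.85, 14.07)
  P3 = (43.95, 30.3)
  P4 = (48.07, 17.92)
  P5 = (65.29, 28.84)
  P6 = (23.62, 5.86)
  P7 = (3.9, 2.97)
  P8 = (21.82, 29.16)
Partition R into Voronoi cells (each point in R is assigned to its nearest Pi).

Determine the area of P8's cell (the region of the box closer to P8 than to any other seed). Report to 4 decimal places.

Area of P8's cell: 289.0702

1. box [0,80]×[0,36]: [(0, 0) (80, 0) (80, 36) (0, 36)]
2. ⊥bis P8·P0 via (14.87,27.085): [(22.9565, 0) (80, 0) (80, 36) (12.2083, 36)]  |A|=2247.0326
3. ⊥bis P8·P1 via (34.105,17.805): [(21.6604, 4.3412) (50.9226, 36) (12.2083, 36)]  |A|=612.8241
4. ⊥bis P8·P2 via (19.835,21.615): [(16.2191, 22.5663) (34.1464, 17.8498) (50.9226, 36) (12.2083, 36)]  |A|=462.2921
5. ⊥bis P8·P3 via (32.885,29.73): [(16.2191, 22.5663) (33.4881, 18.023) (32.562, 36) (12.2083, 36)]  |A|=289.8307
6. ⊥bis P8·P4 via (34.945,23.54): [(16.2191, 22.5663) (32.6744, 18.2371) (33.3908, 19.9104) (32.562, 36) (12.2083, 36)]  |A|=289.0732
7. ⊥bis P8·P5 via (43.555,29): [(16.2191, 22.5663) (32.6744, 18.2371) (33.3908, 19.9104) (32.562, 36) (12.2083, 36)]  |A|=289.0732
8. ⊥bis P8·P6 via (22.72,17.51): [(16.2191, 22.5663) (32.5513, 18.2695) (32.6929, 18.2804) (33.3908, 19.9104) (32.562, 36) (12.2083, 36)]  |A|=289.0702
9. ⊥bis P8·P7 via (12.86,16.065): [(16.2191, 22.5663) (32.5513, 18.2695) (32.6929, 18.2804) (33.3908, 19.9104) (32.562, 36) (12.2083, 36)]  |A|=289.0702
10. canonical 6-gon: [(16.2191, 22.5663) (32.5513, 18.2695) (32.6929, 18.2804) (33.3908, 19.9104) (32.562, 36) (12.2083, 36)]
11. shoelace: 289.0702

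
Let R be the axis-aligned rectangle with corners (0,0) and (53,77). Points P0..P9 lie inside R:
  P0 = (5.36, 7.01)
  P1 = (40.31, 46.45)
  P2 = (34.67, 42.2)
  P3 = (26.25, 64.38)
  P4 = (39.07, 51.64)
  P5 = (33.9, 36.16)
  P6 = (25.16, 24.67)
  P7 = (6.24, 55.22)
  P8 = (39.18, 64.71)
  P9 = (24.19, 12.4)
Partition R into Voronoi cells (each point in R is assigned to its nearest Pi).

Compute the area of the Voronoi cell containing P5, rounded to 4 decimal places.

Area of P5's cell: 427.8096

1. box [0,53]×[0,77]: [(0, 0) (53, 0) (53, 77) (0, 77)]
2. ⊥bis P5·P0 via (19.63,21.585): [(0, 40.8042) (41.6763, 0) (53, 0) (53, 77) (0, 77)]  |A|=3230.7146
3. ⊥bis P5·P1 via (37.105,41.305): [(0, 64.419) (0, 40.8042) (41.6763, 0) (53, 0) (53, 31.4034)]  |A|=1689.0095
4. ⊥bis P5·P2 via (34.285,39.18): [(42.1196, 38.1812) (0, 43.5508) (0, 40.8042) (41.6763, 0) (53, 0) (53, 31.4034)]  |A|=1249.5285
5. ⊥bis P5·P3 via (30.075,50.27): [(42.1196, 38.1812) (3.597, 43.0922) (0, 42.1171) (0, 40.8042) (41.6763, 0) (53, 0) (53, 31.4034)]  |A|=1246.9502
6. ⊥bis P5·P4 via (36.485,43.9): [(42.1196, 38.1812) (3.597, 43.0922) (0, 42.1171) (0, 40.8042) (41.6763, 0) (53, 0) (53, 31.4034)]  |A|=1246.9502
7. ⊥bis P5·P6 via (29.53,30.415): [(42.1196, 38.1812) (14.7298, 41.673) (53, 12.5623) (53, 31.4034)]  |A|=434.3533
8. ⊥bis P5·P7 via (20.07,45.69): [(42.1196, 38.1812) (17.0942, 41.3715) (16.4174, 40.3893) (53, 12.5623) (53, 31.4034)]  |A|=433.09
9. ⊥bis P5·P8 via (36.54,50.435): [(42.1196, 38.1812) (17.0942, 41.3715) (16.4174, 40.3893) (53, 12.5623) (53, 31.4034)]  |A|=433.09
10. ⊥bis P5·P9 via (29.045,24.28): [(42.1196, 38.1812) (17.0942, 41.3715) (16.4174, 40.3893) (47.5225, 16.7288) (53, 14.4903) (53, 31.4034)]  |A|=427.8096
11. canonical 6-gon: [(42.1196, 38.1812) (17.0942, 41.3715) (16.4174, 40.3893) (47.5225, 16.7288) (53, 14.4903) (53, 31.4034)]
12. shoelace: 427.8096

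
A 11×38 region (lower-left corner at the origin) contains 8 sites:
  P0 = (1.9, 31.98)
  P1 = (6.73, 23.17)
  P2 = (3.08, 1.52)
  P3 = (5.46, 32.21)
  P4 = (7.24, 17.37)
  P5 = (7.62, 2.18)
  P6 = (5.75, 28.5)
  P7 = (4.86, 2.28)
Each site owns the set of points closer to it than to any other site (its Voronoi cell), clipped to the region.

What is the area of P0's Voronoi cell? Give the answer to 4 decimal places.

1. box [0,11]×[0,38]: [(0, 0) (11, 0) (11, 38) (0, 38)]
2. ⊥bis P0·P1 via (4.315,27.575): [(0, 25.2093) (11, 31.24) (11, 38) (0, 38)]  |A|=107.5287
3. ⊥bis P0·P2 via (2.49,16.75): [(0, 25.2093) (11, 31.24) (11, 38) (0, 38)]  |A|=107.5287
4. ⊥bis P0·P3 via (3.68,32.095): [(0, 25.2093) (3.9838, 27.3934) (3.2985, 38) (0, 38)]  |A|=42.9703
5. ⊥bis P0·P4 via (4.57,24.675): [(0, 25.2093) (3.9838, 27.3934) (3.2985, 38) (0, 38)]  |A|=42.9703
6. ⊥bis P0·P5 via (4.76,17.08): [(0, 25.2093) (3.9838, 27.3934) (3.2985, 38) (0, 38)]  |A|=42.9703
7. ⊥bis P0·P6 via (3.825,30.24): [(0, 26.0083) (3.8015, 30.214) (3.2985, 38) (0, 38)]  |A|=35.6343
8. ⊥bis P0·P7 via (3.38,17.13): [(0, 26.0083) (3.8015, 30.214) (3.2985, 38) (0, 38)]  |A|=35.6343
9. canonical 4-gon: [(0, 26.0083) (3.8015, 30.214) (3.2985, 38) (0, 38)]
10. shoelace: 35.6343

Area of P0's cell: 35.6343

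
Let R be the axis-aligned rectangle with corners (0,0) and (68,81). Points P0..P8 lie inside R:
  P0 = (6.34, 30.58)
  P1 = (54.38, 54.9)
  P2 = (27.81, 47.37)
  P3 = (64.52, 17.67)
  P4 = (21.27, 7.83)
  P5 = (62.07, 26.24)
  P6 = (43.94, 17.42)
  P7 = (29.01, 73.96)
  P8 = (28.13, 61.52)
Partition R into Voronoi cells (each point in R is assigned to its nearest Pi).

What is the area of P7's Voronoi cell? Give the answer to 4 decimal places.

1. box [0,68]×[0,81]: [(0, 0) (68, 0) (68, 81) (0, 81)]
2. ⊥bis P7·P0 via (17.675,52.27): [(0, 61.5068) (68, 25.9706) (68, 81) (0, 81)]  |A|=2533.7683
3. ⊥bis P7·P1 via (41.695,64.43): [(0, 61.5068) (28.3631, 46.6845) (54.1437, 81) (0, 81)]  |A|=1205.4292
4. ⊥bis P7·P2 via (28.41,60.665): [(0, 61.9471) (38.5235, 60.2086) (54.1437, 81) (0, 81)]  |A|=929.8543
5. ⊥bis P7·P3 via (46.765,45.815): [(0, 61.9471) (38.5235, 60.2086) (54.1437, 81) (0, 81)]  |A|=929.8543
6. ⊥bis P7·P4 via (25.14,40.895): [(0, 61.9471) (38.5235, 60.2086) (54.1437, 81) (0, 81)]  |A|=929.8543
7. ⊥bis P7·P5 via (45.54,50.1): [(0, 61.9471) (38.5235, 60.2086) (54.1437, 81) (0, 81)]  |A|=929.8543
8. ⊥bis P7·P6 via (36.475,45.69): [(0, 61.9471) (38.5235, 60.2086) (54.1437, 81) (0, 81)]  |A|=929.8543
9. ⊥bis P7·P8 via (28.57,67.74): [(0, 69.761) (43.3939, 66.6914) (54.1437, 81) (0, 81)]  |A|=631.213
10. canonical 4-gon: [(0, 69.761) (43.3939, 66.6914) (54.1437, 81) (0, 81)]
11. shoelace: 631.213

Area of P7's cell: 631.2130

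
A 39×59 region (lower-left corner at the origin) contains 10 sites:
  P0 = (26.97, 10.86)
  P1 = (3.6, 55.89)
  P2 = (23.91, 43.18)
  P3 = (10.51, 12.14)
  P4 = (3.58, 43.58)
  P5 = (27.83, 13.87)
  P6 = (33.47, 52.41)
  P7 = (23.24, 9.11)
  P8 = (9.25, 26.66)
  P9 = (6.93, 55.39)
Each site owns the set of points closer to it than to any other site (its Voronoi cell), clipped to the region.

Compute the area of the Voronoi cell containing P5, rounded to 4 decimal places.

1. box [0,39]×[0,59]: [(0, 0) (39, 0) (39, 59) (0, 59)]
2. ⊥bis P5·P0 via (27.4,12.365): [(0, 20.1936) (39, 9.0507) (39, 59) (0, 59)]  |A|=1730.7364
3. ⊥bis P5·P1 via (15.715,34.88): [(0, 25.8183) (0, 20.1936) (39, 9.0507) (39, 48.3068)]  |A|=875.1757
4. ⊥bis P5·P2 via (25.87,28.525): [(0, 25.0651) (0, 20.1936) (39, 9.0507) (39, 30.281)]  |A|=508.9857
5. ⊥bis P5·P3 via (19.17,13.005): [(17.7286, 27.4361) (18.994, 14.7667) (39, 9.0507) (39, 30.281)]  |A|=348.9153
6. ⊥bis P5·P4 via (15.705,28.725): [(17.7286, 27.4361) (18.994, 14.7667) (39, 9.0507) (39, 30.281)]  |A|=348.9153
7. ⊥bis P5·P6 via (30.65,33.14): [(17.7286, 27.4361) (18.994, 14.7667) (39, 9.0507) (39, 30.281)]  |A|=348.9153
8. ⊥bis P5·P7 via (25.535,11.49): [(17.7286, 27.4361) (18.6591, 18.1204) (23.4603, 13.4906) (39, 9.0507) (39, 30.281)]  |A|=341.6399
9. ⊥bis P5·P8 via (18.54,20.265): [(24.0593, 28.2828) (18.4569, 20.1443) (18.6591, 18.1204) (23.4603, 13.4906) (39, 9.0507) (39, 30.281)]  |A|=318.2502
10. ⊥bis P5·P9 via (17.38,34.63): [(24.0593, 28.2828) (18.4569, 20.1443) (18.6591, 18.1204) (23.4603, 13.4906) (39, 9.0507) (39, 30.281)]  |A|=318.2502
11. canonical 6-gon: [(24.0593, 28.2828) (18.4569, 20.1443) (18.6591, 18.1204) (23.4603, 13.4906) (39, 9.0507) (39, 30.281)]
12. shoelace: 318.2502

Area of P5's cell: 318.2502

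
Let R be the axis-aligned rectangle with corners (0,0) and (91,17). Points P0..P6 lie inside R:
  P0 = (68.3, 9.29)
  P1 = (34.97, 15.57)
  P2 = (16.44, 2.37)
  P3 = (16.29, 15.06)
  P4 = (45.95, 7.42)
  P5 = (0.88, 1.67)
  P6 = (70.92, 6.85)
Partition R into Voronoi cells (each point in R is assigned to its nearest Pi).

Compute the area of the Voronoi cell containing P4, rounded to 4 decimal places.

Area of P4's cell: 320.8848

1. box [0,91]×[0,17]: [(0, 0) (91, 0) (91, 17) (0, 17)]
2. ⊥bis P4·P0 via (57.125,8.355): [(0, 0) (57.8241, 0) (56.4017, 17) (0, 17)]  |A|=970.9188
3. ⊥bis P4·P1 via (40.46,11.495): [(31.9277, 0) (57.8241, 0) (56.4017, 17) (44.5461, 17)]  |A|=320.8909
4. ⊥bis P4·P2 via (31.195,4.895): [(32.013, 0.1149) (32.0327, 0) (57.8241, 0) (56.4017, 17) (44.5461, 17)]  |A|=320.8848
5. ⊥bis P4·P3 via (31.12,11.24): [(32.013, 0.1149) (32.0327, 0) (57.8241, 0) (56.4017, 17) (44.5461, 17)]  |A|=320.8848
6. ⊥bis P4·P5 via (23.415,4.545): [(32.013, 0.1149) (32.0327, 0) (57.8241, 0) (56.4017, 17) (44.5461, 17)]  |A|=320.8848
7. ⊥bis P4·P6 via (58.435,7.135): [(32.013, 0.1149) (32.0327, 0) (57.8241, 0) (56.4017, 17) (44.5461, 17)]  |A|=320.8848
8. canonical 5-gon: [(32.013, 0.1149) (32.0327, 0) (57.8241, 0) (56.4017, 17) (44.5461, 17)]
9. shoelace: 320.8848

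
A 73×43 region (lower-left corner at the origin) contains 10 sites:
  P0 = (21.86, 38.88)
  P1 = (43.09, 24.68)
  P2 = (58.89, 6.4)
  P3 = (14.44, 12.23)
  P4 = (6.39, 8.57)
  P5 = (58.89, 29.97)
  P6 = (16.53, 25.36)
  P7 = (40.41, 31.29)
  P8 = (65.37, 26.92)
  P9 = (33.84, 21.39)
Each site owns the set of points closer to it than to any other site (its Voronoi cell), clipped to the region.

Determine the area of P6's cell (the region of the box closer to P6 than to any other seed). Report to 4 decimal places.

Area of P6's cell: 381.9314

1. box [0,73]×[0,43]: [(0, 0) (73, 0) (73, 43) (0, 43)]
2. ⊥bis P6·P0 via (19.195,32.12): [(0, 39.6873) (0, 0) (73, 0) (73, 10.9084)]  |A|=1846.7421
3. ⊥bis P6·P1 via (29.81,25.02): [(29.8839, 27.9061) (0, 39.6873) (0, 0) (29.1694, 0)]  |A|=1000.0075
4. ⊥bis P6·P2 via (37.71,15.88): [(29.8839, 27.9061) (0, 39.6873) (0, 0) (29.1694, 0)]  |A|=1000.0075
5. ⊥bis P6·P3 via (15.485,18.795): [(29.5931, 16.5493) (29.8839, 27.9061) (0, 39.6873) (0, 21.2599)]  |A|=444.0677
6. ⊥bis P6·P4 via (11.46,16.965): [(5.9048, 20.32) (29.5931, 16.5493) (29.8839, 27.9061) (0, 39.6873) (0, 23.886)]  |A|=436.3141
7. ⊥bis P6·P5 via (37.71,27.665): [(5.9048, 20.32) (29.5931, 16.5493) (29.8839, 27.9061) (0, 39.6873) (0, 23.886)]  |A|=436.3141
8. ⊥bis P6·P7 via (28.47,28.325): [(5.9048, 20.32) (29.5931, 16.5493) (29.7615, 23.1243) (28.4319, 28.4785) (0, 39.6873) (0, 23.886)]  |A|=432.8075
9. ⊥bis P6·P8 via (40.95,26.14): [(5.9048, 20.32) (29.5931, 16.5493) (29.7615, 23.1243) (28.4319, 28.4785) (0, 39.6873) (0, 23.886)]  |A|=432.8075
10. ⊥bis P6·P9 via (25.185,23.375): [(5.9048, 20.32) (23.8299, 17.4667) (26.5277, 29.2292) (0, 39.6873) (0, 23.886)]  |A|=381.9314
11. canonical 5-gon: [(5.9048, 20.32) (23.8299, 17.4667) (26.5277, 29.2292) (0, 39.6873) (0, 23.886)]
12. shoelace: 381.9314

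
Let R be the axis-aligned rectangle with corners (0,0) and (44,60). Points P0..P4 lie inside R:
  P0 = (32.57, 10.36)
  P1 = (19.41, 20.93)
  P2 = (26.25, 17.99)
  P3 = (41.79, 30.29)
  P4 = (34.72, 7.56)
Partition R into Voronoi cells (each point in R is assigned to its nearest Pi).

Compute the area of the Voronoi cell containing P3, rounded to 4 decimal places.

1. box [0,44]×[0,60]: [(0, 0) (44, 0) (44, 60) (0, 60)]
2. ⊥bis P3·P0 via (37.18,20.325): [(0, 37.5252) (44, 17.1699) (44, 60) (0, 60)]  |A|=1436.7074
3. ⊥bis P3·P1 via (30.6,25.61): [(31.7621, 22.8314) (44, 17.1699) (44, 60) (16.2171, 60)]  |A|=778.4016
4. ⊥bis P3·P2 via (34.02,24.14): [(28.0718, 31.6551) (36.9585, 20.4275) (44, 17.1699) (44, 60) (16.2171, 60)]  |A|=759.9116
5. ⊥bis P3·P4 via (38.255,18.925): [(28.0718, 31.6551) (36.9585, 20.4275) (44, 17.1699) (44, 60) (16.2171, 60)]  |A|=759.9116
6. canonical 5-gon: [(28.0718, 31.6551) (36.9585, 20.4275) (44, 17.1699) (44, 60) (16.2171, 60)]
7. shoelace: 759.9116

Area of P3's cell: 759.9116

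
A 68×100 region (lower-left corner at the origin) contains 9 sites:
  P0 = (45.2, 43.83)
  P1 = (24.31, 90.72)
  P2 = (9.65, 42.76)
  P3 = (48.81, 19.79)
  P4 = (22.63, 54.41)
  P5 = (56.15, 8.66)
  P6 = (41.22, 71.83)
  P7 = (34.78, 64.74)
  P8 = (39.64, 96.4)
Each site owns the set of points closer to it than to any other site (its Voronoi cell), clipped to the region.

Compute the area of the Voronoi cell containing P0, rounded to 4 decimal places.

1. box [0,68]×[0,100]: [(0, 0) (68, 0) (68, 100) (0, 100)]
2. ⊥bis P0·P1 via (34.755,67.275): [(0, 51.7913) (0, 0) (68, 0) (68, 82.086)]  |A|=4551.8275
3. ⊥bis P0·P2 via (27.425,43.295): [(26.8098, 63.7353) (28.7281, 0) (68, 0) (68, 82.086)]  |A|=2942.0735
4. ⊥bis P0·P3 via (47.005,31.81): [(26.8098, 63.7353) (27.8572, 28.9346) (68, 34.9627) (68, 82.086)]  |A|=1672.1636
5. ⊥bis P0·P4 via (33.915,49.12): [(44.4501, 71.5943) (27.6518, 35.759) (27.8572, 28.9346) (68, 34.9627) (68, 82.086)]  |A|=1422.0983
6. ⊥bis P0·P5 via (50.675,26.245): [(44.4501, 71.5943) (27.6518, 35.759) (27.8572, 28.9346) (68, 34.9627) (68, 82.086)]  |A|=1422.0983
7. ⊥bis P0·P6 via (43.21,57.83): [(37.6259, 57.0363) (27.6518, 35.759) (27.8572, 28.9346) (68, 34.9627) (68, 61.3537)]  |A|=971.6149
8. ⊥bis P0·P7 via (39.99,54.285): [(48.6577, 58.6044) (35.2225, 51.9092) (27.6518, 35.759) (27.8572, 28.9346) (68, 34.9627) (68, 61.3537)]  |A|=945.2189
9. ⊥bis P0·P8 via (42.42,70.115): [(48.6577, 58.6044) (35.2225, 51.9092) (27.6518, 35.759) (27.8572, 28.9346) (68, 34.9627) (68, 61.3537)]  |A|=945.2189
10. canonical 6-gon: [(48.6577, 58.6044) (35.2225, 51.9092) (27.6518, 35.759) (27.8572, 28.9346) (68, 34.9627) (68, 61.3537)]
11. shoelace: 945.2189

Area of P0's cell: 945.2189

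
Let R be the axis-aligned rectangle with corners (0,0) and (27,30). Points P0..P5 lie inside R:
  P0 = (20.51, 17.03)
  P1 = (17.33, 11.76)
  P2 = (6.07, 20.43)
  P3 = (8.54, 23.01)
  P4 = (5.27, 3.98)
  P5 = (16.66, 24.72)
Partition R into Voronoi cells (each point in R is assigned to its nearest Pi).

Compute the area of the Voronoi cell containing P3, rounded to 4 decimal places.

Area of P3's cell: 92.1924

1. box [0,27]×[0,30]: [(0, 0) (27, 0) (27, 30) (0, 30)]
2. ⊥bis P3·P0 via (14.525,20.02): [(0, 0) (4.5234, 0) (19.5108, 30) (0, 30)]  |A|=360.5129
3. ⊥bis P3·P1 via (12.935,17.385): [(0, 7.2785) (13.3838, 17.7356) (19.5108, 30) (0, 30)]  |A|=271.6939
4. ⊥bis P3·P2 via (7.305,21.72): [(0, 28.7135) (12.3282, 16.9109) (13.3838, 17.7356) (19.5108, 30) (0, 30)]  |A|=139.5654
5. ⊥bis P3·P4 via (6.905,13.495): [(0, 28.7135) (12.3282, 16.9109) (13.3838, 17.7356) (19.5108, 30) (0, 30)]  |A|=139.5654
6. ⊥bis P3·P5 via (12.6,23.865): [(0, 28.7135) (12.3282, 16.9109) (13.3838, 17.7356) (13.7404, 18.4496) (11.308, 30) (0, 30)]  |A|=92.1924
7. canonical 6-gon: [(0, 28.7135) (12.3282, 16.9109) (13.3838, 17.7356) (13.7404, 18.4496) (11.308, 30) (0, 30)]
8. shoelace: 92.1924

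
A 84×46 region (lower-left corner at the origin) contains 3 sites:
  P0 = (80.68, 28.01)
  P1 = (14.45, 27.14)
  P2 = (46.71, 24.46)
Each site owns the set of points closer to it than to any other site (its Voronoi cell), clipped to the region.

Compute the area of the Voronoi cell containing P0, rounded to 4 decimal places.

Area of P0's cell: 918.4788

1. box [0,84]×[0,46]: [(0, 0) (84, 0) (84, 46) (0, 46)]
2. ⊥bis P0·P1 via (47.565,27.575): [(47.9272, 0) (84, 0) (84, 46) (47.323, 46)]  |A|=1673.2455
3. ⊥bis P0·P2 via (63.695,26.235): [(66.4367, 0) (84, 0) (84, 46) (61.6295, 46)]  |A|=918.4788
4. canonical 4-gon: [(66.4367, 0) (84, 0) (84, 46) (61.6295, 46)]
5. shoelace: 918.4788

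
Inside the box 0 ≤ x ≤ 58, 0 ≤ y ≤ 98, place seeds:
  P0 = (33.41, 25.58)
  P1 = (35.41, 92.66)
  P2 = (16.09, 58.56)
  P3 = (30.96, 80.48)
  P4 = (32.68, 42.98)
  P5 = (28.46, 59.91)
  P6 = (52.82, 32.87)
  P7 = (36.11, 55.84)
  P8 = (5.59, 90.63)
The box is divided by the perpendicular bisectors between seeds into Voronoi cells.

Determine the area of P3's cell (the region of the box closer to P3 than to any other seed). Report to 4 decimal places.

1. box [0,58]×[0,98]: [(0, 0) (58, 0) (58, 98) (0, 98)]
2. ⊥bis P3·P0 via (32.185,53.03): [(0, 51.5937) (58, 54.182) (58, 98) (0, 98)]  |A|=2616.5039
3. ⊥bis P3·P1 via (33.185,86.57): [(0, 51.5937) (58, 54.182) (58, 77.5038) (1.9002, 98) (0, 98)]  |A|=2041.5864
4. ⊥bis P3·P2 via (23.525,69.52): [(0, 85.4788) (46.8672, 53.6852) (58, 54.182) (58, 77.5038) (1.9002, 98) (0, 98)]  |A|=1247.5366
5. ⊥bis P3·P4 via (31.82,61.73): [(0, 85.4788) (34.8064, 61.867) (58, 62.9308) (58, 77.5038) (1.9002, 98) (0, 98)]  |A|=1097.54
6. ⊥bis P3·P5 via (29.71,70.195): [(0, 85.4788) (20.9629, 71.2581) (58, 66.7567) (58, 77.5038) (1.9002, 98) (0, 98)]  |A|=910.4185
7. ⊥bis P3·P6 via (41.89,56.675): [(0, 85.4788) (20.9629, 71.2581) (58, 66.7567) (58, 77.5038) (1.9002, 98) (0, 98)]  |A|=910.4185
8. ⊥bis P3·P7 via (33.535,68.16): [(0, 85.4788) (20.9629, 71.2581) (38.2851, 69.1528) (58, 73.2734) (58, 77.5038) (1.9002, 98) (0, 98)]  |A|=846.1806
9. ⊥bis P3·P8 via (18.275,85.555): [(14.3499, 75.7442) (20.9629, 71.2581) (38.2851, 69.1528) (58, 73.2734) (58, 77.5038) (20.5308, 91.1933)]  |A|=570.248
10. canonical 6-gon: [(14.3499, 75.7442) (20.9629, 71.2581) (38.2851, 69.1528) (58, 73.2734) (58, 77.5038) (20.5308, 91.1933)]
11. shoelace: 570.248

Area of P3's cell: 570.2480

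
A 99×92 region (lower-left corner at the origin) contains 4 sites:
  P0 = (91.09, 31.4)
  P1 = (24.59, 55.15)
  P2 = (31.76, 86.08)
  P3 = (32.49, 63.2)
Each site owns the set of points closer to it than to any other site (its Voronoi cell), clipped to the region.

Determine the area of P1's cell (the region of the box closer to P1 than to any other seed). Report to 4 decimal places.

Area of P1's cell: 3021.3456

1. box [0,99]×[0,92]: [(0, 0) (99, 0) (99, 92) (0, 92)]
2. ⊥bis P1·P0 via (57.84,43.275): [(0, 0) (42.3846, 0) (75.2418, 92) (0, 92)]  |A|=5410.8157
3. ⊥bis P1·P2 via (28.175,70.615): [(0, 77.1464) (0, 0) (42.3846, 0) (64.5895, 62.1736)]  |A|=3809.0257
4. ⊥bis P1·P3 via (28.54,59.175): [(13.3904, 74.0423) (0, 77.1464) (0, 0) (42.3846, 0) (54.4407, 33.7569)]  |A|=3021.3456
5. canonical 5-gon: [(13.3904, 74.0423) (0, 77.1464) (0, 0) (42.3846, 0) (54.4407, 33.7569)]
6. shoelace: 3021.3456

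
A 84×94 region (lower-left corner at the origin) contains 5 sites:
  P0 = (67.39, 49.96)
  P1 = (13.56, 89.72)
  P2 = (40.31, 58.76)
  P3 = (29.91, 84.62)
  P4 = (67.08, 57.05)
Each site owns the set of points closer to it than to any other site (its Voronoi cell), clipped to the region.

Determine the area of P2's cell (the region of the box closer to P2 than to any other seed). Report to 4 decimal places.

1. box [0,84]×[0,94]: [(0, 0) (84, 0) (84, 94) (0, 94)]
2. ⊥bis P2·P0 via (53.85,54.36): [(0, 0) (36.185, 0) (66.7315, 94) (0, 94)]  |A|=4837.0775
3. ⊥bis P2·P1 via (26.935,74.24): [(0, 50.9677) (0, 0) (36.185, 0) (66.7315, 94) (49.8049, 94)]  |A|=3765.4674
4. ⊥bis P2·P3 via (35.11,71.69): [(14.2952, 63.319) (0, 50.9677) (0, 0) (36.185, 0) (63.1455, 82.9649)]  |A|=3271.4961
5. ⊥bis P2·P4 via (53.695,57.905): [(55.0888, 79.7248) (14.2952, 63.319) (0, 50.9677) (0, 0) (36.185, 0) (53.3752, 52.899)]  |A|=3166.2079
6. canonical 6-gon: [(55.0888, 79.7248) (14.2952, 63.319) (0, 50.9677) (0, 0) (36.185, 0) (53.3752, 52.899)]
7. shoelace: 3166.2079

Area of P2's cell: 3166.2079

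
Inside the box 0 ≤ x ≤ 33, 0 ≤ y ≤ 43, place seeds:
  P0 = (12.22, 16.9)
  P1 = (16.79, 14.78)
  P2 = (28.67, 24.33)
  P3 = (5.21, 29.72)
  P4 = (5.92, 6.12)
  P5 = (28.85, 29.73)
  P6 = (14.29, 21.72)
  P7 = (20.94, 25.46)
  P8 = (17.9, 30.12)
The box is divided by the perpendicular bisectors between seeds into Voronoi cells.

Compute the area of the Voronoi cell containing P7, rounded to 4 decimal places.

1. box [0,33]×[0,43]: [(0, 0) (33, 0) (33, 43) (0, 43)]
2. ⊥bis P7·P0 via (16.58,21.18): [(0, 38.0699) (33, 4.4531) (33, 43) (0, 43)]  |A|=717.3707
3. ⊥bis P7·P1 via (18.865,20.12): [(0, 38.0699) (16.8531, 20.9018) (33, 14.6275) (33, 43) (0, 43)]  |A|=635.2284
4. ⊥bis P7·P2 via (24.805,24.895): [(0, 38.0699) (16.8531, 20.9018) (23.8252, 18.1926) (27.4517, 43) (0, 43)]  |A|=436.2524
5. ⊥bis P7·P3 via (13.075,27.59): [(12.4723, 25.3645) (16.8531, 20.9018) (23.8252, 18.1926) (27.4517, 43) (17.2483, 43)]  |A|=253.416
6. ⊥bis P7·P4 via (13.43,15.79): [(12.4723, 25.3645) (16.8531, 20.9018) (23.8252, 18.1926) (27.4517, 43) (17.2483, 43)]  |A|=253.416
7. ⊥bis P7·P5 via (24.895,27.595): [(17.0247, 42.1743) (12.4723, 25.3645) (16.8531, 20.9018) (23.8252, 18.1926) (25.1348, 27.1508)]  |A|=167.5313
8. ⊥bis P7·P6 via (17.615,23.59): [(17.0247, 42.1743) (13.8194, 30.3388) (19.7627, 19.7712) (23.8252, 18.1926) (25.1348, 27.1508)]  |A|=141.6154
9. ⊥bis P7·P8 via (19.42,27.79): [(23.3912, 30.3807) (16.3714, 25.8012) (19.7627, 19.7712) (23.8252, 18.1926) (25.1348, 27.1508)]  |A|=63.269
10. canonical 5-gon: [(23.3912, 30.3807) (16.3714, 25.8012) (19.7627, 19.7712) (23.8252, 18.1926) (25.1348, 27.1508)]
11. shoelace: 63.269

Area of P7's cell: 63.2690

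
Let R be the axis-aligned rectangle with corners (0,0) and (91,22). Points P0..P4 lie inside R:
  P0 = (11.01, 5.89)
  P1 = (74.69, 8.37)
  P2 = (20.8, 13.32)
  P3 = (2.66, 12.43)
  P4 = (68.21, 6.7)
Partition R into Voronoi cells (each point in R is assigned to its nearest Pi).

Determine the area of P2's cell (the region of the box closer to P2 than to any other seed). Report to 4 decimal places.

Area of P2's cell: 639.4105

1. box [0,91]×[0,22]: [(0, 0) (91, 0) (91, 22) (0, 22)]
2. ⊥bis P2·P0 via (15.905,9.605): [(23.1946, 0) (91, 0) (91, 22) (6.498, 22)]  |A|=1675.3818
3. ⊥bis P2·P1 via (47.745,10.845): [(23.1946, 0) (46.7488, 0) (48.7696, 22) (6.498, 22)]  |A|=724.085
4. ⊥bis P2·P3 via (11.73,12.875): [(11.613, 15.2603) (23.1946, 0) (46.7488, 0) (48.7696, 22) (11.2823, 22)]  |A|=707.9626
5. ⊥bis P2·P4 via (44.505,10.01): [(11.613, 15.2603) (23.1946, 0) (43.1073, 0) (46.1792, 22) (11.2823, 22)]  |A|=639.4105
6. canonical 5-gon: [(11.613, 15.2603) (23.1946, 0) (43.1073, 0) (46.1792, 22) (11.2823, 22)]
7. shoelace: 639.4105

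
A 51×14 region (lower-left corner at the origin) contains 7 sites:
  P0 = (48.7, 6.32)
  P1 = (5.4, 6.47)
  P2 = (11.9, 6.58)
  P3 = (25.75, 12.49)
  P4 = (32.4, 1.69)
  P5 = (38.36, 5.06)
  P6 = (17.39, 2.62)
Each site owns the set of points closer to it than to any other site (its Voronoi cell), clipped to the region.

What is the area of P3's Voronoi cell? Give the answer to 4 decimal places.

Area of P3's cell: 104.9624

1. box [0,51]×[0,14]: [(0, 0) (51, 0) (51, 14) (0, 14)]
2. ⊥bis P3·P0 via (37.225,9.405): [(0, 0) (34.6965, 0) (38.4603, 14) (0, 14)]  |A|=512.098
3. ⊥bis P3·P1 via (15.575,9.48): [(18.3794, 0) (34.6965, 0) (38.4603, 14) (14.2379, 14)]  |A|=283.777
4. ⊥bis P3·P2 via (18.825,9.535): [(22.8937, 0) (34.6965, 0) (38.4603, 14) (16.9197, 14)]  |A|=233.4039
5. ⊥bis P3·P4 via (29.075,7.09): [(21.784, 2.6006) (38.0959, 12.6446) (38.4603, 14) (16.9197, 14)]  |A|=131.9997
6. ⊥bis P3·P5 via (32.055,8.775): [(21.784, 2.6006) (32.1936, 9.0103) (35.1336, 14) (16.9197, 14)]  |A|=120.362
7. ⊥bis P3·P6 via (21.57,7.555): [(18.5944, 10.0753) (25.0471, 4.6099) (32.1936, 9.0103) (35.1336, 14) (16.9197, 14)]  |A|=104.9624
8. canonical 5-gon: [(18.5944, 10.0753) (25.0471, 4.6099) (32.1936, 9.0103) (35.1336, 14) (16.9197, 14)]
9. shoelace: 104.9624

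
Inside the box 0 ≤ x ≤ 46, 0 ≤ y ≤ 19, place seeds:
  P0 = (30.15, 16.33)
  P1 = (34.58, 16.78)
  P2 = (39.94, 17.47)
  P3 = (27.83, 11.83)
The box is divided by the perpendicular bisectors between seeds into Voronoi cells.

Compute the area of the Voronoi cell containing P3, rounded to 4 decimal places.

Area of P3's cell: 629.3653

1. box [0,46]×[0,19]: [(0, 0) (46, 0) (46, 19) (0, 19)]
2. ⊥bis P3·P0 via (28.99,14.08): [(0, 0) (46, 0) (46, 5.3104) (19.4469, 19) (0, 19)]  |A|=692.2493
3. ⊥bis P3·P1 via (31.205,14.305): [(0, 0) (41.6953, 0) (32.8168, 12.1071) (19.4469, 19) (0, 19)]  |A|=631.1869
4. ⊥bis P3·P2 via (33.885,14.65): [(0, 0) (40.708, 0) (38.9895, 3.6897) (32.8168, 12.1071) (19.4469, 19) (0, 19)]  |A|=629.3653
5. canonical 6-gon: [(0, 0) (40.708, 0) (38.9895, 3.6897) (32.8168, 12.1071) (19.4469, 19) (0, 19)]
6. shoelace: 629.3653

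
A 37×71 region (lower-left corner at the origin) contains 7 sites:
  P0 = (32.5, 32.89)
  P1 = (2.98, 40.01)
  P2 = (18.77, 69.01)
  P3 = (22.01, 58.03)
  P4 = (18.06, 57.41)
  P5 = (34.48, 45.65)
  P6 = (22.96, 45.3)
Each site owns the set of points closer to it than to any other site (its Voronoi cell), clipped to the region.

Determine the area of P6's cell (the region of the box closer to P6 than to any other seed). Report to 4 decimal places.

Area of P6's cell: 247.9358

1. box [0,37]×[0,71]: [(0, 0) (37, 0) (37, 71) (0, 71)]
2. ⊥bis P6·P0 via (27.73,39.095): [(0, 17.778) (37, 46.2212) (37, 71) (0, 71)]  |A|=1443.0157
3. ⊥bis P6·P1 via (12.97,42.655): [(16.2493, 30.2694) (37, 46.2212) (37, 71) (5.4652, 71)]  |A|=899.3046
4. ⊥bis P6·P2 via (20.865,57.155): [(9.6554, 55.1741) (16.2493, 30.2694) (37, 46.2212) (37, 60.0064)]  |A|=499.4624
5. ⊥bis P6·P3 via (22.485,51.665): [(10.8151, 50.7941) (16.2493, 30.2694) (37, 46.2212) (37, 52.7482)]  |A|=341.7495
6. ⊥bis P6·P4 via (20.51,51.355): [(21.0028, 51.5544) (11.619, 47.7575) (16.2493, 30.2694) (37, 46.2212) (37, 52.7482)]  |A|=325.9758
7. ⊥bis P6·P5 via (28.72,45.475): [(28.5183, 52.1152) (21.0028, 51.5544) (11.619, 47.7575) (16.2493, 30.2694) (28.8868, 39.9843)]  |A|=247.9358
8. canonical 5-gon: [(28.5183, 52.1152) (21.0028, 51.5544) (11.619, 47.7575) (16.2493, 30.2694) (28.8868, 39.9843)]
9. shoelace: 247.9358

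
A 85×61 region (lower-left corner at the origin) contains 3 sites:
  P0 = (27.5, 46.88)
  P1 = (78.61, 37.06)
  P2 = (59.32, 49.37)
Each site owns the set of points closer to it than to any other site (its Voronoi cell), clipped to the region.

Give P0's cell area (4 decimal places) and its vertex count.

Area of P0's cell: 2723.3145 (5 vertices)

1. box [0,85]×[0,61]: [(0, 0) (85, 0) (85, 61) (0, 61)]
2. ⊥bis P0·P1 via (53.055,41.97): [(0, 0) (44.9911, 0) (56.7113, 61) (0, 61)]  |A|=3101.9242
3. ⊥bis P0·P2 via (43.41,48.125): [(0, 0) (44.9911, 0) (46.5436, 8.0803) (42.4025, 61) (0, 61)]  |A|=2723.3145
4. canonical 5-gon: [(0, 0) (44.9911, 0) (46.5436, 8.0803) (42.4025, 61) (0, 61)]
5. shoelace: 2723.3145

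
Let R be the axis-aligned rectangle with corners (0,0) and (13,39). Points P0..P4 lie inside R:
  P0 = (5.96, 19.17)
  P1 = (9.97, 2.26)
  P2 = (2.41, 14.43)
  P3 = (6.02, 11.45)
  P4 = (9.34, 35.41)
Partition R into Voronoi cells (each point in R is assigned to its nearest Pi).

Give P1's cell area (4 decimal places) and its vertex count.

1. box [0,13]×[0,39]: [(0, 0) (13, 0) (13, 39) (0, 39)]
2. ⊥bis P1·P0 via (7.965,10.715): [(0, 8.8262) (0, 0) (13, 0) (13, 11.909)]  |A|=134.7787
3. ⊥bis P1·P2 via (6.19,8.345): [(11.2649, 11.4975) (0, 4.4998) (0, 0) (13, 0) (13, 11.909)]  |A|=110.4103
4. ⊥bis P1·P3 via (7.995,6.855): [(0, 3.4186) (0, 0) (13, 0) (13, 9.0062)]  |A|=80.7615
5. ⊥bis P1·P4 via (9.655,18.835): [(0, 3.4186) (0, 0) (13, 0) (13, 9.0062)]  |A|=80.7615
6. canonical 4-gon: [(0, 3.4186) (0, 0) (13, 0) (13, 9.0062)]
7. shoelace: 80.7615

Area of P1's cell: 80.7615 (4 vertices)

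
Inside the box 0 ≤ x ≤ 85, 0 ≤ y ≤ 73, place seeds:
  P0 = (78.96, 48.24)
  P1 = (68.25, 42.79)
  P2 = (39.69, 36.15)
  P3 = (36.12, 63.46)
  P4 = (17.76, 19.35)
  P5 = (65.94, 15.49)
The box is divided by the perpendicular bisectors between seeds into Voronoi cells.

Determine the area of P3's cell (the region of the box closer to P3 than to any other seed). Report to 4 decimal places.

Area of P3's cell: 1359.0583

1. box [0,85]×[0,73]: [(0, 0) (85, 0) (85, 73) (0, 73)]
2. ⊥bis P3·P0 via (57.54,55.85): [(0, 0) (37.6979, 0) (63.633, 73) (0, 73)]  |A|=3698.5757
3. ⊥bis P3·P1 via (52.185,53.125): [(0, 0) (18.0084, 0) (61.9826, 68.3546) (63.633, 73) (0, 73)]  |A|=3025.643
4. ⊥bis P3·P2 via (37.905,49.805): [(0, 44.85) (51.1642, 51.5383) (61.9826, 68.3546) (63.633, 73) (0, 73)]  |A|=1414.2241
5. ⊥bis P3·P4 via (26.94,41.405): [(0, 52.6183) (14.2028, 46.7066) (51.1642, 51.5383) (61.9826, 68.3546) (63.633, 73) (0, 73)]  |A|=1359.0583
6. ⊥bis P3·P5 via (51.03,39.475): [(0, 52.6183) (14.2028, 46.7066) (51.1642, 51.5383) (61.9826, 68.3546) (63.633, 73) (0, 73)]  |A|=1359.0583
7. canonical 6-gon: [(0, 52.6183) (14.2028, 46.7066) (51.1642, 51.5383) (61.9826, 68.3546) (63.633, 73) (0, 73)]
8. shoelace: 1359.0583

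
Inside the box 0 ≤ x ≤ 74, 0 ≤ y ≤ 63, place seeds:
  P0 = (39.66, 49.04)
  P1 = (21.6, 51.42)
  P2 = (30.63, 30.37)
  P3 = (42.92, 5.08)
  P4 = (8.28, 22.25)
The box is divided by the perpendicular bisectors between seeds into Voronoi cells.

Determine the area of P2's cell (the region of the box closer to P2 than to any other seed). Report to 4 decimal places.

1. box [0,74]×[0,63]: [(0, 0) (74, 0) (74, 63) (0, 63)]
2. ⊥bis P2·P0 via (35.145,39.705): [(0, 56.7034) (0, 0) (74, 0) (74, 20.9122)]  |A|=2871.7775
3. ⊥bis P2·P1 via (26.115,40.895): [(29.5966, 42.3885) (0, 29.6922) (0, 0) (74, 0) (74, 20.9122)]  |A|=2472.0582
4. ⊥bis P2·P3 via (36.775,17.725): [(58.6305, 28.3459) (29.5966, 42.3885) (0, 29.6922) (0, 0) (0.301, 0)]  |A|=1266.8189
5. ⊥bis P2·P4 via (19.455,26.31): [(24.705, 11.8594) (58.6305, 28.3459) (29.5966, 42.3885) (15.7686, 36.4566)]  |A|=674.1036
6. canonical 4-gon: [(24.705, 11.8594) (58.6305, 28.3459) (29.5966, 42.3885) (15.7686, 36.4566)]
7. shoelace: 674.1036

Area of P2's cell: 674.1036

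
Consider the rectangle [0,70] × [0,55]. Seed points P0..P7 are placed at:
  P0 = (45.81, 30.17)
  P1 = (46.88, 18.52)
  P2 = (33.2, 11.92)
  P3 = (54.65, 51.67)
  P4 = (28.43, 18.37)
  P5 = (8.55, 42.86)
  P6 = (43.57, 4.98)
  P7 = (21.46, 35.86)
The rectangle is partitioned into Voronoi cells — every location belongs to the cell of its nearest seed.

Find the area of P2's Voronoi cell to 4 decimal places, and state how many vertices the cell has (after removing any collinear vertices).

Area of P2's cell: 280.8285 (4 vertices)

1. box [0,70]×[0,55]: [(0, 0) (70, 0) (70, 55) (0, 55)]
2. ⊥bis P2·P0 via (39.505,21.045): [(0, 48.3413) (0, 0) (69.9627, 0)]  |A|=1691.0444
3. ⊥bis P2·P1 via (40.04,15.22): [(36.0919, 23.4033) (0, 48.3413) (0, 0) (47.383, 0)]  |A|=1426.8247
4. ⊥bis P2·P3 via (43.925,31.795): [(36.0919, 23.4033) (0, 48.3413) (0, 0) (47.383, 0)]  |A|=1426.8247
5. ⊥bis P2·P4 via (30.815,15.145): [(37.6408, 20.1929) (10.3359, 0) (47.383, 0)]  |A|=374.0441
6. ⊥bis P2·P5 via (20.875,27.39): [(37.6408, 20.1929) (10.3359, 0) (47.383, 0)]  |A|=374.0441
7. ⊥bis P2·P6 via (38.385,8.45): [(41.2447, 12.723) (37.6408, 20.1929) (10.3359, 0) (32.7299, 0)]  |A|=280.8285
8. ⊥bis P2·P7 via (27.33,23.89): [(41.2447, 12.723) (37.6408, 20.1929) (10.3359, 0) (32.7299, 0)]  |A|=280.8285
9. canonical 4-gon: [(41.2447, 12.723) (37.6408, 20.1929) (10.3359, 0) (32.7299, 0)]
10. shoelace: 280.8285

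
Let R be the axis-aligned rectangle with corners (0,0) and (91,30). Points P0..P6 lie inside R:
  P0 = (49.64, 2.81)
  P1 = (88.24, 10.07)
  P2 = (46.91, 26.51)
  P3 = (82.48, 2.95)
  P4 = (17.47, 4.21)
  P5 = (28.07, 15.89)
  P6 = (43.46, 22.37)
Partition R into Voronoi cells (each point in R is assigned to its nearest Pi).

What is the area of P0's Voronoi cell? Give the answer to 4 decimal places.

1. box [0,91]×[0,30]: [(0, 0) (91, 0) (91, 30) (0, 30)]
2. ⊥bis P0·P1 via (68.94,6.44): [(0, 0) (70.1513, 0) (64.5088, 30) (0, 30)]  |A|=2019.9003
3. ⊥bis P0·P2 via (48.275,14.66): [(0, 9.0992) (0, 0) (70.1513, 0) (66.9885, 16.8156)]  |A|=894.5893
4. ⊥bis P0·P3 via (66.06,2.88): [(66.0011, 16.7019) (0, 9.0992) (0, 0) (66.0723, 0)]  |A|=852.0439
5. ⊥bis P0·P4 via (33.555,3.51): [(66.0011, 16.7019) (33.9685, 13.012) (33.4022, 0) (66.0723, 0)]  |A|=480.1849
6. ⊥bis P0·P5 via (38.855,9.35): [(66.0011, 16.7019) (41.6094, 13.8922) (33.419, 0.3856) (33.4022, 0) (66.0723, 0)]  |A|=432.1885
7. ⊥bis P0·P6 via (46.55,12.59): [(66.0011, 16.7019) (55.871, 15.535) (39.4617, 10.3504) (33.419, 0.3856) (33.4022, 0) (66.0723, 0)]  |A|=408.697
8. canonical 6-gon: [(66.0011, 16.7019) (55.871, 15.535) (39.4617, 10.3504) (33.419, 0.3856) (33.4022, 0) (66.0723, 0)]
9. shoelace: 408.697

Area of P0's cell: 408.6970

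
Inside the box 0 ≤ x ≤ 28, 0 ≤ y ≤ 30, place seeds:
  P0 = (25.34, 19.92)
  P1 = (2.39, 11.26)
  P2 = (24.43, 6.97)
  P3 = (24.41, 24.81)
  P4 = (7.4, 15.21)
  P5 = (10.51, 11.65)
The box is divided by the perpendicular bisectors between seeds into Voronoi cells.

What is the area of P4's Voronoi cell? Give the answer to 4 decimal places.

1. box [0,28]×[0,30]: [(0, 0) (28, 0) (28, 30) (0, 30)]
2. ⊥bis P4·P0 via (16.37,17.565): [(0, 0) (20.9815, 0) (13.1053, 30) (0, 30)]  |A|=511.3026
3. ⊥bis P4·P1 via (4.895,13.235): [(0, 19.4436) (15.3298, 0) (20.9815, 0) (13.1053, 30) (0, 30)]  |A|=362.2696
4. ⊥bis P4·P2 via (15.915,11.09): [(0, 19.4436) (12.3672, 3.7576) (17.312, 13.9772) (13.1053, 30) (0, 30)]  |A|=298.3434
5. ⊥bis P4·P3 via (15.905,20.01): [(0, 19.4436) (12.3672, 3.7576) (17.312, 13.9772) (15.5742, 20.5961) (10.2669, 30) (0, 30)]  |A|=284.9975
6. ⊥bis P4·P5 via (8.955,13.43): [(0, 19.4436) (6.4598, 11.2502) (15.8697, 19.4706) (15.5742, 20.5961) (10.2669, 30) (0, 30)]  |A|=204.5131
7. canonical 6-gon: [(0, 19.4436) (6.4598, 11.2502) (15.8697, 19.4706) (15.5742, 20.5961) (10.2669, 30) (0, 30)]
8. shoelace: 204.5131

Area of P4's cell: 204.5131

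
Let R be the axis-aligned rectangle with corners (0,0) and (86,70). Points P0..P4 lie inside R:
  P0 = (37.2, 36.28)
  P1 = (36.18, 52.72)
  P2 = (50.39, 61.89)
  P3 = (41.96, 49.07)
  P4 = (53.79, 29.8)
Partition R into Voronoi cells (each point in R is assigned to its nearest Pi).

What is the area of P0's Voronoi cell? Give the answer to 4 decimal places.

1. box [0,86]×[0,70]: [(0, 0) (86, 0) (86, 70) (0, 70)]
2. ⊥bis P0·P1 via (36.69,44.5): [(0, 42.2236) (0, 0) (86, 0) (86, 47.5594)]  |A|=3860.6687
3. ⊥bis P0·P2 via (43.795,49.085): [(50.9763, 45.3864) (0, 42.2236) (0, 0) (86, 0) (86, 27.348)]  |A|=3506.7307
4. ⊥bis P0·P3 via (39.58,42.675): [(34.964, 44.3929) (0, 42.2236) (0, 0) (86, 0) (86, 25.3991)]  |A|=3295.1819
5. ⊥bis P0·P4 via (45.495,33.04): [(48.03, 39.5302) (34.964, 44.3929) (0, 42.2236) (0, 0) (32.5897, 0)]  |A|=1757.3214
6. canonical 5-gon: [(48.03, 39.5302) (34.964, 44.3929) (0, 42.2236) (0, 0) (32.5897, 0)]
7. shoelace: 1757.3214

Area of P0's cell: 1757.3214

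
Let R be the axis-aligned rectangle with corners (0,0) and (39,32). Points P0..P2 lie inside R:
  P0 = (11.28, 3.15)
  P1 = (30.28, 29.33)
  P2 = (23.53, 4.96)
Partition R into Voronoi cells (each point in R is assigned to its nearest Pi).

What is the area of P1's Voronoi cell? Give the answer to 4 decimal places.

1. box [0,39]×[0,32]: [(0, 0) (39, 0) (39, 32) (0, 32)]
2. ⊥bis P1·P0 via (20.78,16.24): [(0, 31.321) (39, 3.0169) (39, 32) (0, 32)]  |A|=578.4108
3. ⊥bis P1·P2 via (26.905,17.145): [(0, 31.321) (14.983, 20.4472) (39, 13.7949) (39, 32) (0, 32)]  |A|=448.9831
4. canonical 5-gon: [(0, 31.321) (14.983, 20.4472) (39, 13.7949) (39, 32) (0, 32)]
5. shoelace: 448.9831

Area of P1's cell: 448.9831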